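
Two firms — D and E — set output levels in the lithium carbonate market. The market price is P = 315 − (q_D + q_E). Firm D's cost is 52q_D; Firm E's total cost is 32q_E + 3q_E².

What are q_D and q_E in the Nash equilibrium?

121.4, 20.2

Firm D's profit: π = q_D(315 − (q_D + q_E)) − 52q_D.
∂π/∂q_D = 263 − 2q_D − q_E = 0, so q_D = 131.5 − 0.5q_E.
For E: ∂π/∂q_E = 283 − 8q_E − q_D = 0 ⇒ q_E = 35.375 − 0.125q_D.
Plugging q_E into D's best response: q_D = 131.5 − 0.5(35.375 − 0.125q_D) ⇒ 0.9375q_D = 113.8125, so q_D = 121.4.
Then q_E = 35.375 − 0.125·121.4 = 20.2.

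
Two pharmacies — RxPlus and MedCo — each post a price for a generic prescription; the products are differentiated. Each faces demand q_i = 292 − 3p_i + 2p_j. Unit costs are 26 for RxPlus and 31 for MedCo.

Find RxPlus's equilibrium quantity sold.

RxPlus's profit: π = (p_{RxPlus} − 26)(292 − 3p_{RxPlus} + 2p_{MedCo}).
∂π/∂p_{RxPlus} = 370 − 6p_{RxPlus} + 2p_{MedCo} = 0 ⇒ p_{RxPlus} = 185/3 + (1/3)p_{MedCo}.
Similarly p_{MedCo} = 385/6 + (1/3)p_{RxPlus}.
Plugging p_{MedCo} into RxPlus's best response: p_{RxPlus} = 185/3 + (1/3)(385/6 + (1/3)p_{RxPlus}) ⇒ (8/9)p_{RxPlus} = 1495/18, so p_{RxPlus} = 93.4375.
Then p_{MedCo} = 385/6 + (1/3)·93.4375 = 95.3125.
q_{RxPlus} = 292 − 3·93.4375 + 2·95.3125 = 202.3125.

202.3125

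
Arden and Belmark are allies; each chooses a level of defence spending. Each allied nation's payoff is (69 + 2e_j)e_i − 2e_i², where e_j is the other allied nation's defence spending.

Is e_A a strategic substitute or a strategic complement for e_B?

strategic complements

Arden's payoff is (69 + 2e_B)e_A − 2e_A².
∂π/∂e_A = 69 + 2e_B − 4e_A = 0, so e_A = 17.25 + 0.5e_B.
The best-response slope de_A/de_B = 0.5 > 0: the reaction function is upward-sloping, so the choices are strategic complements.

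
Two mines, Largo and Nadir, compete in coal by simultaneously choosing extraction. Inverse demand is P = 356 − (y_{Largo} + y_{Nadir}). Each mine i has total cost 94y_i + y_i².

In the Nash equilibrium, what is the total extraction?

104.8

Mine Largo's profit: π = y_{Largo}(356 − (y_{Largo} + y_{Nadir})) − 94y_{Largo} − y_{Largo}².
∂π/∂y_{Largo} = 262 − 4y_{Largo} − y_{Nadir} = 0, so y_{Largo} = 65.5 − 0.25y_{Nadir}.
By symmetry y_{Nadir} = y_{Largo}; substituting into the reaction function, 1.25y_{Largo} = 65.5 and y_{Largo} = 52.4.
Total extraction: 52.4 + 52.4 = 104.8.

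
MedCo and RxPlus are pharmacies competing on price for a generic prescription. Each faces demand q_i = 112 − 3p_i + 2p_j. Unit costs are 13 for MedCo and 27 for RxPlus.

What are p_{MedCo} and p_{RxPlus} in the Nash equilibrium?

MedCo's profit: π = (p_{MedCo} − 13)(112 − 3p_{MedCo} + 2p_{RxPlus}).
∂π/∂p_{MedCo} = 151 − 6p_{MedCo} + 2p_{RxPlus} = 0 ⇒ p_{MedCo} = 151/6 + (1/3)p_{RxPlus}.
Similarly p_{RxPlus} = 193/6 + (1/3)p_{MedCo}.
Solving the two reaction functions simultaneously: (1 − (1/3)(1/3))p_{MedCo} = 151/6 + (1/3)·(193/6), so (8/9)p_{MedCo} = 323/9 and p_{MedCo} = 40.375.
Then p_{RxPlus} = 193/6 + (1/3)·40.375 = 45.625.

40.375, 45.625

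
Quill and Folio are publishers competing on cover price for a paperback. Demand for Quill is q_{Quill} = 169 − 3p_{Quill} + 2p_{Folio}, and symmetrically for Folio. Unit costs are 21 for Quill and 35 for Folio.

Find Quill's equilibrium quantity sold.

118.875

Quill's profit: π = (p_{Quill} − 21)(169 − 3p_{Quill} + 2p_{Folio}).
∂π/∂p_{Quill} = 232 − 6p_{Quill} + 2p_{Folio} = 0 ⇒ p_{Quill} = 116/3 + (1/3)p_{Folio}.
Similarly p_{Folio} = 137/3 + (1/3)p_{Quill}.
Substituting the second reaction function into the first: p_{Quill} = 116/3 + (1/3)(137/3 + (1/3)p_{Quill}), which gives (8/9)p_{Quill} = 485/9 ⇒ p_{Quill} = 60.625.
Then p_{Folio} = 137/3 + (1/3)·60.625 = 65.875.
q_{Quill} = 169 − 3·60.625 + 2·65.875 = 118.875.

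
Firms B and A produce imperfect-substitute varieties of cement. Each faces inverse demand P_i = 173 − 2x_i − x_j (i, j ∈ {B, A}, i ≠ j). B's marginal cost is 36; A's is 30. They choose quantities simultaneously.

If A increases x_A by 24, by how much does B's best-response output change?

-6

Firm B's profit: π = x_B(173 − 2x_B − x_A) − 36x_B.
∂π/∂x_B = 137 − 4x_B − x_A = 0 ⇒ x_B = 34.25 − 0.25x_A.
The reaction-function slope is −0.25, so a 24-unit rise in x_A moves x_B by −0.25 × 24 = −6. B's best response falls — the actions are strategic substitutes.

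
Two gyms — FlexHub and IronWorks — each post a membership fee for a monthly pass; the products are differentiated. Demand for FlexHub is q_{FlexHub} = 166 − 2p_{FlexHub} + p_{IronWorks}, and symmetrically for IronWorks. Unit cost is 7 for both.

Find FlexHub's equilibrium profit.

FlexHub's profit: π = (p_{FlexHub} − 7)(166 − 2p_{FlexHub} + p_{IronWorks}).
∂π/∂p_{FlexHub} = 180 − 4p_{FlexHub} + p_{IronWorks} = 0 ⇒ p_{FlexHub} = 45 + 0.25p_{IronWorks}.
The game is symmetric, so in equilibrium p_{IronWorks} = p_{FlexHub}: the reaction function gives 0.75p_{FlexHub} = 45, hence p_{FlexHub} = 60.
q_{FlexHub} = 166 − 2·60 + 60 = 106.
Profit = (60 − 7)·106 = 5618.

5618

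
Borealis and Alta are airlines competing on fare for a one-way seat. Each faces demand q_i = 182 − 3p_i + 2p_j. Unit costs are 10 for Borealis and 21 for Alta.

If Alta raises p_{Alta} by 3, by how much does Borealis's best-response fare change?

Borealis's profit: π = (p_{Borealis} − 10)(182 − 3p_{Borealis} + 2p_{Alta}).
∂π/∂p_{Borealis} = 212 − 6p_{Borealis} + 2p_{Alta} = 0 ⇒ p_{Borealis} = 106/3 + (1/3)p_{Alta}.
The reaction-function slope is 1/3, so a 3-unit rise in p_{Alta} moves p_{Borealis} by 1/3 × 3 = 1. Borealis's best response rises — the actions are strategic complements.

1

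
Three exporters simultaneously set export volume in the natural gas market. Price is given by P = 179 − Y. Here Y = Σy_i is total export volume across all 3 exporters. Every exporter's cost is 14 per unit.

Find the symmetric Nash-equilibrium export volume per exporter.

41.25

A representative exporter's profit is π_i = y_i(179 − Y) − 14y_i, with Y = y_i + Σ_{j≠i} y_j.
First-order condition: 165 − 2y_i − Σ_{j≠i} y_j = 0.
In a symmetric equilibrium every exporter chooses the same y, so Σ_{j≠i} y_j = 2y. The condition becomes 165 − 4y = 0, giving y = 165/4 = 41.25.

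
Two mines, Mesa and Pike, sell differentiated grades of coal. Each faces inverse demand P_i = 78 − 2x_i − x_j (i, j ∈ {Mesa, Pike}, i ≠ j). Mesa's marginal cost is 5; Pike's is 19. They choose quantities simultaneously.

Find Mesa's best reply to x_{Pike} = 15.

Mine Mesa's profit: π = x_{Mesa}(78 − 2x_{Mesa} − x_{Pike}) − 5x_{Mesa}.
∂π/∂x_{Mesa} = 73 − 4x_{Mesa} − x_{Pike} = 0 ⇒ x_{Mesa} = 18.25 − 0.25x_{Pike}.
At x_{Pike} = 15: x_{Mesa} = 18.25 − 0.25·15 = 14.5.

14.5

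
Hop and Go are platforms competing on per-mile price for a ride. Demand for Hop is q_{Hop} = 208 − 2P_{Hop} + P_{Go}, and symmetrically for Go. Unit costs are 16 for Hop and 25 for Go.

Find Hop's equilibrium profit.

Hop's profit: π = (P_{Hop} − 16)(208 − 2P_{Hop} + P_{Go}).
∂π/∂P_{Hop} = 240 − 4P_{Hop} + P_{Go} = 0 ⇒ P_{Hop} = 60 + 0.25P_{Go}.
Similarly P_{Go} = 64.5 + 0.25P_{Hop}.
Plugging P_{Go} into Hop's best response: P_{Hop} = 60 + 0.25(64.5 + 0.25P_{Hop}) ⇒ 0.9375P_{Hop} = 76.125, so P_{Hop} = 81.2.
Then P_{Go} = 64.5 + 0.25·81.2 = 84.8.
q_{Hop} = 208 − 2·81.2 + 84.8 = 130.4.
Profit = (81.2 − 16)·130.4 = 8502.08.

8502.08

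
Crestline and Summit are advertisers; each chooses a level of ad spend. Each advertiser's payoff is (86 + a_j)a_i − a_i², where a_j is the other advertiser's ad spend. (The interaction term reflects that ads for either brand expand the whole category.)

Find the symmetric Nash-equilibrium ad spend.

Crestline's payoff is (86 + a_S)a_C − a_C².
∂π/∂a_C = 86 + a_S − 2a_C = 0, so a_C = 43 + 0.5a_S.
Setting a_C = a_S in the reaction function: a_C = 43 + 0.5a_C, so a_C = 43 / 0.5 = 86.

86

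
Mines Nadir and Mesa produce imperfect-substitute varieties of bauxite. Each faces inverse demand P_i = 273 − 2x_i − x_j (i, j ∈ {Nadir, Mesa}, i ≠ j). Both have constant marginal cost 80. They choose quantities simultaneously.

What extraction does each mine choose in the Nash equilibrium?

Mine Nadir's profit: π = x_{Nadir}(273 − 2x_{Nadir} − x_{Mesa}) − 80x_{Nadir}.
∂π/∂x_{Nadir} = 193 − 4x_{Nadir} − x_{Mesa} = 0 ⇒ x_{Nadir} = 48.25 − 0.25x_{Mesa}.
Setting x_{Nadir} = x_{Mesa} in the reaction function: x_{Nadir} = 48.25 − 0.25x_{Nadir}, so x_{Nadir} = 48.25 / 1.25 = 38.6.

38.6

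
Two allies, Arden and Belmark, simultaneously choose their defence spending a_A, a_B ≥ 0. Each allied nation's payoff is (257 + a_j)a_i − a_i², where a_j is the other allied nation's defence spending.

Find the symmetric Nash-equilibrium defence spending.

257

Arden's payoff is (257 + a_B)a_A − a_A².
∂π/∂a_A = 257 + a_B − 2a_A = 0, so a_A = 128.5 + 0.5a_B.
The game is symmetric, so in equilibrium a_B = a_A: the reaction function gives 0.5a_A = 128.5, hence a_A = 257.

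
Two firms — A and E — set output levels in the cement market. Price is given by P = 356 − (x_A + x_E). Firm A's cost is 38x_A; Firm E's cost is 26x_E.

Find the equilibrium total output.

Firm A's profit: π = x_A(356 − (x_A + x_E)) − 38x_A.
∂π/∂x_A = 318 − 2x_A − x_E = 0, so x_A = 159 − 0.5x_E.
By the same steps for E: x_E = 165 − 0.5x_A.
Solving the two reaction functions simultaneously: (1 − (−0.5)(−0.5))x_A = 159 − 0.5·165, so 0.75x_A = 76.5 and x_A = 102.
Then x_E = 165 − 0.5·102 = 114.
Total output: 102 + 114 = 216.

216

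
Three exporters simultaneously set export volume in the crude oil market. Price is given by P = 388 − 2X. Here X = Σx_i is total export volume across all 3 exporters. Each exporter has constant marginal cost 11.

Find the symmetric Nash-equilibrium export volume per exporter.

47.125

A representative exporter's profit is π_i = x_i(388 − 2X) − 11x_i, with X = x_i + Σ_{j≠i} x_j.
First-order condition: 377 − 4x_i − 2Σ_{j≠i} x_j = 0.
With identical exporters, set every x_j = x: then 377 − 4x − 4x = 0, i.e. x = 377/8 = 47.125.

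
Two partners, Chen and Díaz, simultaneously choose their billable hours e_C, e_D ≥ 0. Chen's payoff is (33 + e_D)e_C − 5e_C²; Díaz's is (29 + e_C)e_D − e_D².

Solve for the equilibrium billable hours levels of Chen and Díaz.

Expanding Chen's payoff: 33e_C + e_De_C − 5e_C².
∂π/∂e_C = 33 + e_D − 10e_C = 0, so e_C = 3.3 + 0.1e_D.
Likewise for Díaz: e_D = 14.5 + 0.5e_C.
Plugging e_D into Chen's best response: e_C = 3.3 + 0.1(14.5 + 0.5e_C) ⇒ 0.95e_C = 4.75, so e_C = 5.
Then e_D = 14.5 + 0.5·5 = 17.

5, 17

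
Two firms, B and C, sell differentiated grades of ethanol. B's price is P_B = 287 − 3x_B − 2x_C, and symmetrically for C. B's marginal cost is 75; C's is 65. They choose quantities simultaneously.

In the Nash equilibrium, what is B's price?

Firm B's profit: π = x_B(287 − 3x_B − 2x_C) − 75x_B.
∂π/∂x_B = 212 − 6x_B − 2x_C = 0 ⇒ x_B = 106/3 − (1/3)x_C.
Similarly x_C = 37 − (1/3)x_B.
Solving the two reaction functions simultaneously: (1 − (−1/3)(−1/3))x_B = 106/3 − (1/3)·37, so (8/9)x_B = 23 and x_B = 25.875.
Then x_C = 37 − (1/3)·25.875 = 28.375.
P_B = 287 − 3·25.875 − 2·28.375 = 152.625.

152.625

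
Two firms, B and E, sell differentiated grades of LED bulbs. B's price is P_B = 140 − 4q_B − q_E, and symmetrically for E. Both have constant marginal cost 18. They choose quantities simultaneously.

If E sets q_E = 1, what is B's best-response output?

Firm B's profit: π = q_B(140 − 4q_B − q_E) − 18q_B.
∂π/∂q_B = 122 − 8q_B − q_E = 0 ⇒ q_B = 15.25 − 0.125q_E.
At q_E = 1: q_B = 15.25 − 0.125·1 = 15.125.

15.125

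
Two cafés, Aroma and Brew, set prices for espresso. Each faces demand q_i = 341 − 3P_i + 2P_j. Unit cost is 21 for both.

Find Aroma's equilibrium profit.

Aroma's profit: π = (P_{Aroma} − 21)(341 − 3P_{Aroma} + 2P_{Brew}).
∂π/∂P_{Aroma} = 404 − 6P_{Aroma} + 2P_{Brew} = 0 ⇒ P_{Aroma} = 202/3 + (1/3)P_{Brew}.
Setting P_{Aroma} = P_{Brew} in the reaction function: P_{Aroma} = 202/3 + (1/3)P_{Aroma}, so P_{Aroma} = (202/3) / (2/3) = 101.
q_{Aroma} = 341 − 3·101 + 2·101 = 240.
Profit = (101 − 21)·240 = 19200.

19200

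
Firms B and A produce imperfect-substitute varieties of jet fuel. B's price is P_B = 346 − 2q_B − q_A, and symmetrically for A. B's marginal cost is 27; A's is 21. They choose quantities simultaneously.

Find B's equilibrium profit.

8039.12

Firm B's profit: π = q_B(346 − 2q_B − q_A) − 27q_B.
∂π/∂q_B = 319 − 4q_B − q_A = 0 ⇒ q_B = 79.75 − 0.25q_A.
Similarly q_A = 81.25 − 0.25q_B.
Plugging q_A into B's best response: q_B = 79.75 − 0.25(81.25 − 0.25q_B) ⇒ 0.9375q_B = 59.4375, so q_B = 63.4.
Then q_A = 81.25 − 0.25·63.4 = 65.4.
P_B = 346 − 2·63.4 − 65.4 = 153.8.
Profit = (153.8 − 27)·63.4 = 8039.12.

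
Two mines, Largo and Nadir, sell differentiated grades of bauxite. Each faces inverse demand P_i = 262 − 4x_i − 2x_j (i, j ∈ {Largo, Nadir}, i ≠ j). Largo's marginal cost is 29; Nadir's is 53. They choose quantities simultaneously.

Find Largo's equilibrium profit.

Mine Largo's profit: π = x_{Largo}(262 − 4x_{Largo} − 2x_{Nadir}) − 29x_{Largo}.
∂π/∂x_{Largo} = 233 − 8x_{Largo} − 2x_{Nadir} = 0 ⇒ x_{Largo} = 29.125 − 0.25x_{Nadir}.
Similarly x_{Nadir} = 26.125 − 0.25x_{Largo}.
Solving the two reaction functions simultaneously: (1 − (−0.25)(−0.25))x_{Largo} = 29.125 − 0.25·26.125, so 0.9375x_{Largo} = 723/32 and x_{Largo} = 24.1.
Then x_{Nadir} = 26.125 − 0.25·24.1 = 20.1.
P_{Largo} = 262 − 4·24.1 − 2·20.1 = 125.4.
Profit = (125.4 − 29)·24.1 = 2323.24.

2323.24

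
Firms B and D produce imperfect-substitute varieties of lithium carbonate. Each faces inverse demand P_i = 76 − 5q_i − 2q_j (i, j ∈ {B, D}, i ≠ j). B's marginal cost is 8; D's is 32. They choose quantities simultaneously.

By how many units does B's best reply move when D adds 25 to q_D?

Firm B's profit: π = q_B(76 − 5q_B − 2q_D) − 8q_B.
∂π/∂q_B = 68 − 10q_B − 2q_D = 0 ⇒ q_B = 6.8 − 0.2q_D.
The reaction-function slope is −0.2, so a 25-unit rise in q_D moves q_B by −0.2 × 25 = −5. B's best response falls — the actions are strategic substitutes.

-5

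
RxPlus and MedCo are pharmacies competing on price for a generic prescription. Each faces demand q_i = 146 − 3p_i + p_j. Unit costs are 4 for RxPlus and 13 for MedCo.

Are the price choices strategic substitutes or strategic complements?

strategic complements

RxPlus's profit: π = (p_{RxPlus} − 4)(146 − 3p_{RxPlus} + p_{MedCo}).
∂π/∂p_{RxPlus} = 158 − 6p_{RxPlus} + p_{MedCo} = 0 ⇒ p_{RxPlus} = 79/3 + (1/6)p_{MedCo}.
The best-response slope dp_{RxPlus}/dp_{MedCo} = 1/6 > 0: the reaction function is upward-sloping, so the choices are strategic complements.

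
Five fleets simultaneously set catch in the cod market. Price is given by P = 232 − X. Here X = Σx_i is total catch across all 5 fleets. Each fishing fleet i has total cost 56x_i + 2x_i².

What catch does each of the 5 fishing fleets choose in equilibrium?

17.6

A representative fishing fleet's profit is π_i = x_i(232 − X) − 56x_i − 2x_i², with X = x_i + Σ_{j≠i} x_j.
First-order condition: 176 − 6x_i − Σ_{j≠i} x_j = 0.
With identical fishing fleets, set every x_j = x: then 176 − 6x − 4x = 0, i.e. x = 176/10 = 17.6.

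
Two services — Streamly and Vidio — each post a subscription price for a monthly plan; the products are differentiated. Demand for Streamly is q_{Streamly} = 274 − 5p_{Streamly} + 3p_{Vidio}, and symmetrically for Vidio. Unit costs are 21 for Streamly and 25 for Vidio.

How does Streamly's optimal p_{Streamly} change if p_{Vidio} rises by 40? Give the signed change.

12

Streamly's profit: π = (p_{Streamly} − 21)(274 − 5p_{Streamly} + 3p_{Vidio}).
∂π/∂p_{Streamly} = 379 − 10p_{Streamly} + 3p_{Vidio} = 0 ⇒ p_{Streamly} = 37.9 + 0.3p_{Vidio}.
The reaction-function slope is 0.3, so a 40-unit rise in p_{Vidio} moves p_{Streamly} by 0.3 × 40 = 12. Streamly's best response rises — the actions are strategic complements.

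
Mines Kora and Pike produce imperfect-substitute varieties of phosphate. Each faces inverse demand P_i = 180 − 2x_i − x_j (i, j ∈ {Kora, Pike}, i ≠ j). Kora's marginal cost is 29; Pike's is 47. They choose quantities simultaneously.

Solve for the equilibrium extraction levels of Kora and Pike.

Mine Kora's profit: π = x_{Kora}(180 − 2x_{Kora} − x_{Pike}) − 29x_{Kora}.
∂π/∂x_{Kora} = 151 − 4x_{Kora} − x_{Pike} = 0 ⇒ x_{Kora} = 37.75 − 0.25x_{Pike}.
Similarly x_{Pike} = 33.25 − 0.25x_{Kora}.
Plugging x_{Pike} into Kora's best response: x_{Kora} = 37.75 − 0.25(33.25 − 0.25x_{Kora}) ⇒ 0.9375x_{Kora} = 29.4375, so x_{Kora} = 31.4.
Then x_{Pike} = 33.25 − 0.25·31.4 = 25.4.

31.4, 25.4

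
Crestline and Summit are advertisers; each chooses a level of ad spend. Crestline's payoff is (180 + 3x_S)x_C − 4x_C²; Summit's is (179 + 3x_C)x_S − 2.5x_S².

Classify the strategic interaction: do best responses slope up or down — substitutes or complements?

strategic complements

Expanding Crestline's payoff: 180x_C + 3x_Sx_C − 4x_C².
∂π/∂x_C = 180 + 3x_S − 8x_C = 0, so x_C = 22.5 + 0.375x_S.
The best-response slope dx_C/dx_S = 0.375 > 0: the reaction function is upward-sloping, so the choices are strategic complements.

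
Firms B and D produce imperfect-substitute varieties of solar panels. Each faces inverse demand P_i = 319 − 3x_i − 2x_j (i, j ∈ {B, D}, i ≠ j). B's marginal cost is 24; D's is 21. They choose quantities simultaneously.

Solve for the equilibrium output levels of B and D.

Firm B's profit: π = x_B(319 − 3x_B − 2x_D) − 24x_B.
∂π/∂x_B = 295 − 6x_B − 2x_D = 0 ⇒ x_B = 295/6 − (1/3)x_D.
Similarly x_D = 149/3 − (1/3)x_B.
Substituting the second reaction function into the first: x_B = 295/6 − (1/3)(149/3 − (1/3)x_B), which gives (8/9)x_B = 587/18 ⇒ x_B = 36.6875.
Then x_D = 149/3 − (1/3)·36.6875 = 37.4375.

36.6875, 37.4375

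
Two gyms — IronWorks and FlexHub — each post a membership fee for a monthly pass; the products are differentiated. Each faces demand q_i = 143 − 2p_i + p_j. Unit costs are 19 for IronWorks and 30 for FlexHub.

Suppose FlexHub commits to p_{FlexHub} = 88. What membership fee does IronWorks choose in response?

IronWorks's profit: π = (p_{IronWorks} − 19)(143 − 2p_{IronWorks} + p_{FlexHub}).
∂π/∂p_{IronWorks} = 181 − 4p_{IronWorks} + p_{FlexHub} = 0 ⇒ p_{IronWorks} = 45.25 + 0.25p_{FlexHub}.
At p_{FlexHub} = 88: p_{IronWorks} = 45.25 + 0.25·88 = 67.25.

67.25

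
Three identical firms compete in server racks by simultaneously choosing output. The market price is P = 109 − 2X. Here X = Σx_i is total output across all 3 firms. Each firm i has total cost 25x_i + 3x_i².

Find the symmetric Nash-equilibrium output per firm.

A representative firm's profit is π_i = x_i(109 − 2X) − 25x_i − 3x_i², with X = x_i + Σ_{j≠i} x_j.
First-order condition: 84 − 10x_i − 2Σ_{j≠i} x_j = 0.
Imposing symmetry (x_j = x for all j) turns Σ_{j≠i} x_j into 2x, so 84 = 14x and x = 6.

6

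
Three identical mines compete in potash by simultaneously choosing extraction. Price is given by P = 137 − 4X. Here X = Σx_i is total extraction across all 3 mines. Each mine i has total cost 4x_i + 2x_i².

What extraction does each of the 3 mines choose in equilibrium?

6.65

A representative mine's profit is π_i = x_i(137 − 4X) − 4x_i − 2x_i², with X = x_i + Σ_{j≠i} x_j.
First-order condition: 133 − 12x_i − 4Σ_{j≠i} x_j = 0.
With identical mines, set every x_j = x: then 133 − 12x − 8x = 0, i.e. x = 133/20 = 6.65.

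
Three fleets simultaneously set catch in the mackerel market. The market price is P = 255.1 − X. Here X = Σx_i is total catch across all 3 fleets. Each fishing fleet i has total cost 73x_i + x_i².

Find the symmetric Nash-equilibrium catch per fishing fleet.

A representative fishing fleet's profit is π_i = x_i(255.1 − X) − 73x_i − x_i², with X = x_i + Σ_{j≠i} x_j.
First-order condition: 182.1 − 4x_i − Σ_{j≠i} x_j = 0.
In a symmetric equilibrium every fishing fleet chooses the same x, so Σ_{j≠i} x_j = 2x. The condition becomes 182.1 − 6x = 0, giving x = 182.1/6 = 30.35.

30.35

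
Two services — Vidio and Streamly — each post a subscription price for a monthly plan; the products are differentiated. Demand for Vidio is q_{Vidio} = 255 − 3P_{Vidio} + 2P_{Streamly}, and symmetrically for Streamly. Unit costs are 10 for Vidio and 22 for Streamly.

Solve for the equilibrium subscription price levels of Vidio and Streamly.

Vidio's profit: π = (P_{Vidio} − 10)(255 − 3P_{Vidio} + 2P_{Streamly}).
∂π/∂P_{Vidio} = 285 − 6P_{Vidio} + 2P_{Streamly} = 0 ⇒ P_{Vidio} = 47.5 + (1/3)P_{Streamly}.
Similarly P_{Streamly} = 53.5 + (1/3)P_{Vidio}.
Substituting the second reaction function into the first: P_{Vidio} = 47.5 + (1/3)(53.5 + (1/3)P_{Vidio}), which gives (8/9)P_{Vidio} = 196/3 ⇒ P_{Vidio} = 73.5.
Then P_{Streamly} = 53.5 + (1/3)·73.5 = 78.

73.5, 78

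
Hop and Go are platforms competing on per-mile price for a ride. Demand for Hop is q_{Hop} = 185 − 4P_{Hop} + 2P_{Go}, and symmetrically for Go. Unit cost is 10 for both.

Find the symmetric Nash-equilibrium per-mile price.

Hop's profit: π = (P_{Hop} − 10)(185 − 4P_{Hop} + 2P_{Go}).
∂π/∂P_{Hop} = 225 − 8P_{Hop} + 2P_{Go} = 0 ⇒ P_{Hop} = 28.125 + 0.25P_{Go}.
Setting P_{Hop} = P_{Go} in the reaction function: P_{Hop} = 28.125 + 0.25P_{Hop}, so P_{Hop} = 28.125 / 0.75 = 37.5.

37.5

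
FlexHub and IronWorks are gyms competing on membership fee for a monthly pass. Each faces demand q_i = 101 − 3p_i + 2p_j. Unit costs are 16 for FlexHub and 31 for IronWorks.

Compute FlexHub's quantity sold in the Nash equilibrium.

FlexHub's profit: π = (p_{FlexHub} − 16)(101 − 3p_{FlexHub} + 2p_{IronWorks}).
∂π/∂p_{FlexHub} = 149 − 6p_{FlexHub} + 2p_{IronWorks} = 0 ⇒ p_{FlexHub} = 149/6 + (1/3)p_{IronWorks}.
Similarly p_{IronWorks} = 97/3 + (1/3)p_{FlexHub}.
Solving the two reaction functions simultaneously: (1 − (1/3)(1/3))p_{FlexHub} = 149/6 + (1/3)·(97/3), so (8/9)p_{FlexHub} = 641/18 and p_{FlexHub} = 40.0625.
Then p_{IronWorks} = 97/3 + (1/3)·40.0625 = 45.6875.
q_{FlexHub} = 101 − 3·40.0625 + 2·45.6875 = 72.1875.

72.1875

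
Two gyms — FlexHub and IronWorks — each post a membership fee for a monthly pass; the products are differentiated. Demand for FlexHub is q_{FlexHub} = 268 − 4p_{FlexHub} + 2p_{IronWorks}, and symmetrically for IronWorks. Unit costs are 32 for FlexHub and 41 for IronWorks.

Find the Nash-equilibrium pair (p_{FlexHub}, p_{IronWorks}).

67.2, 70.8

FlexHub's profit: π = (p_{FlexHub} − 32)(268 − 4p_{FlexHub} + 2p_{IronWorks}).
∂π/∂p_{FlexHub} = 396 − 8p_{FlexHub} + 2p_{IronWorks} = 0 ⇒ p_{FlexHub} = 49.5 + 0.25p_{IronWorks}.
Similarly p_{IronWorks} = 54 + 0.25p_{FlexHub}.
Plugging p_{IronWorks} into FlexHub's best response: p_{FlexHub} = 49.5 + 0.25(54 + 0.25p_{FlexHub}) ⇒ 0.9375p_{FlexHub} = 63, so p_{FlexHub} = 67.2.
Then p_{IronWorks} = 54 + 0.25·67.2 = 70.8.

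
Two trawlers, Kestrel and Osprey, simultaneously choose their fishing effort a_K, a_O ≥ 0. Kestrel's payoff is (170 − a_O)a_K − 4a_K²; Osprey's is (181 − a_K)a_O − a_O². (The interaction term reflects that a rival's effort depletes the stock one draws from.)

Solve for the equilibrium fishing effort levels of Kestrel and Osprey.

Expanding Kestrel's payoff: 170a_K − a_Oa_K − 4a_K².
∂π/∂a_K = 170 − a_O − 8a_K = 0, so a_K = 21.25 − 0.125a_O.
Likewise for Osprey: a_O = 90.5 − 0.5a_K.
Solving the two reaction functions simultaneously: (1 − (−0.125)(−0.5))a_K = 21.25 − 0.125·90.5, so 0.9375a_K = 9.9375 and a_K = 10.6.
Then a_O = 90.5 − 0.5·10.6 = 85.2.

10.6, 85.2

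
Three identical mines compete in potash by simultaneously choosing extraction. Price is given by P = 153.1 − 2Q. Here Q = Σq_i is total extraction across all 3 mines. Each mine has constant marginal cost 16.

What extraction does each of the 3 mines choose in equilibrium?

17.1375

A representative mine's profit is π_i = q_i(153.1 − 2Q) − 16q_i, with Q = q_i + Σ_{j≠i} q_j.
First-order condition: 137.1 − 4q_i − 2Σ_{j≠i} q_j = 0.
In a symmetric equilibrium every mine chooses the same q, so Σ_{j≠i} q_j = 2q. The condition becomes 137.1 − 8q = 0, giving q = 137.1/8 = 17.1375.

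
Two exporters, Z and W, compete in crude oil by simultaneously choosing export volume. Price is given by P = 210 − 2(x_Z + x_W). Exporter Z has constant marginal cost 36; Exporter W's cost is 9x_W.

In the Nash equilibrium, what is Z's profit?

1200.5

Exporter Z's profit: π = x_Z(210 − 2(x_Z + x_W)) − 36x_Z.
∂π/∂x_Z = 174 − 4x_Z − 2x_W = 0, so x_Z = 43.5 − 0.5x_W.
By the same steps for W: x_W = 50.25 − 0.5x_Z.
Solving the two reaction functions simultaneously: (1 − (−0.5)(−0.5))x_Z = 43.5 − 0.5·50.25, so 0.75x_Z = 18.375 and x_Z = 24.5.
Then x_W = 50.25 − 0.5·24.5 = 38.
Price P = 210 − 2·62.5 = 85.
Z's profit: (85 − 36)·24.5 = 1200.5.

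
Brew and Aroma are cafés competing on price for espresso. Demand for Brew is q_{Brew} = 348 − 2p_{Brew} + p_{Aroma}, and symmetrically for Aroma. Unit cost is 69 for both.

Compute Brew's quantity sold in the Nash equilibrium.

186

Brew's profit: π = (p_{Brew} − 69)(348 − 2p_{Brew} + p_{Aroma}).
∂π/∂p_{Brew} = 486 − 4p_{Brew} + p_{Aroma} = 0 ⇒ p_{Brew} = 121.5 + 0.25p_{Aroma}.
The game is symmetric, so in equilibrium p_{Aroma} = p_{Brew}: the reaction function gives 0.75p_{Brew} = 121.5, hence p_{Brew} = 162.
q_{Brew} = 348 − 2·162 + 162 = 186.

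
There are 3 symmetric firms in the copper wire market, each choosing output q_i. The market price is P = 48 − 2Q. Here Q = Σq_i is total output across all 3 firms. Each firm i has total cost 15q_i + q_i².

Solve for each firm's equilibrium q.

3.3

A representative firm's profit is π_i = q_i(48 − 2Q) − 15q_i − q_i², with Q = q_i + Σ_{j≠i} q_j.
First-order condition: 33 − 6q_i − 2Σ_{j≠i} q_j = 0.
Imposing symmetry (q_j = q for all j) turns Σ_{j≠i} q_j into 2q, so 33 = 10q and q = 3.3.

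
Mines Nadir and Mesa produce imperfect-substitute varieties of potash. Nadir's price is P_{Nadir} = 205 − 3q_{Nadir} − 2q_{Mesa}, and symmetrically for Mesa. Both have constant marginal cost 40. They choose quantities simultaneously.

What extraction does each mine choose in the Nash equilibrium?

Mine Nadir's profit: π = q_{Nadir}(205 − 3q_{Nadir} − 2q_{Mesa}) − 40q_{Nadir}.
∂π/∂q_{Nadir} = 165 − 6q_{Nadir} − 2q_{Mesa} = 0 ⇒ q_{Nadir} = 27.5 − (1/3)q_{Mesa}.
By symmetry q_{Mesa} = q_{Nadir}; substituting into the reaction function, (4/3)q_{Nadir} = 27.5 and q_{Nadir} = 20.625.

20.625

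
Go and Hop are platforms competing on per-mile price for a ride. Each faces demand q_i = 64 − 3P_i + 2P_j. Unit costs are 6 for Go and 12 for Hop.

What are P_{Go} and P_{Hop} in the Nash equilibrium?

Go's profit: π = (P_{Go} − 6)(64 − 3P_{Go} + 2P_{Hop}).
∂π/∂P_{Go} = 82 − 6P_{Go} + 2P_{Hop} = 0 ⇒ P_{Go} = 41/3 + (1/3)P_{Hop}.
Similarly P_{Hop} = 50/3 + (1/3)P_{Go}.
Plugging P_{Hop} into Go's best response: P_{Go} = 41/3 + (1/3)(50/3 + (1/3)P_{Go}) ⇒ (8/9)P_{Go} = 173/9, so P_{Go} = 21.625.
Then P_{Hop} = 50/3 + (1/3)·21.625 = 23.875.

21.625, 23.875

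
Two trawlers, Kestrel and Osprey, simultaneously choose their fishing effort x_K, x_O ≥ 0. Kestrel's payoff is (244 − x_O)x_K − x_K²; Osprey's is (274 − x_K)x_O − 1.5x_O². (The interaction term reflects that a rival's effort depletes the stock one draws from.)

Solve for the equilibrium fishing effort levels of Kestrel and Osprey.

Expanding Kestrel's payoff: 244x_K − x_Ox_K − x_K².
∂π/∂x_K = 244 − x_O − 2x_K = 0, so x_K = 122 − 0.5x_O.
Likewise for Osprey: x_O = 274/3 − (1/3)x_K.
Substituting the second reaction function into the first: x_K = 122 − 0.5(274/3 − (1/3)x_K), which gives (5/6)x_K = 229/3 ⇒ x_K = 91.6.
Then x_O = 274/3 − (1/3)·91.6 = 60.8.

91.6, 60.8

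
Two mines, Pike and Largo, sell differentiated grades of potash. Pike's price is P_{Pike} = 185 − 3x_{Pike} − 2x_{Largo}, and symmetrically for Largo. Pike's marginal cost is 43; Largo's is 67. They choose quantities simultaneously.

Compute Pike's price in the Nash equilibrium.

Mine Pike's profit: π = x_{Pike}(185 − 3x_{Pike} − 2x_{Largo}) − 43x_{Pike}.
∂π/∂x_{Pike} = 142 − 6x_{Pike} − 2x_{Largo} = 0 ⇒ x_{Pike} = 71/3 − (1/3)x_{Largo}.
Similarly x_{Largo} = 59/3 − (1/3)x_{Pike}.
Solving the two reaction functions simultaneously: (1 − (−1/3)(−1/3))x_{Pike} = 71/3 − (1/3)·(59/3), so (8/9)x_{Pike} = 154/9 and x_{Pike} = 19.25.
Then x_{Largo} = 59/3 − (1/3)·19.25 = 13.25.
P_{Pike} = 185 − 3·19.25 − 2·13.25 = 100.75.

100.75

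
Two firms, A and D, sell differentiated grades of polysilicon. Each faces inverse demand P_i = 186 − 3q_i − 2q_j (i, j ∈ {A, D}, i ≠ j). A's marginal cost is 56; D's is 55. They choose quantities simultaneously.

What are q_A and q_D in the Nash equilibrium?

Firm A's profit: π = q_A(186 − 3q_A − 2q_D) − 56q_A.
∂π/∂q_A = 130 − 6q_A − 2q_D = 0 ⇒ q_A = 65/3 − (1/3)q_D.
Similarly q_D = 131/6 − (1/3)q_A.
Plugging q_D into A's best response: q_A = 65/3 − (1/3)(131/6 − (1/3)q_A) ⇒ (8/9)q_A = 259/18, so q_A = 16.1875.
Then q_D = 131/6 − (1/3)·16.1875 = 16.4375.

16.1875, 16.4375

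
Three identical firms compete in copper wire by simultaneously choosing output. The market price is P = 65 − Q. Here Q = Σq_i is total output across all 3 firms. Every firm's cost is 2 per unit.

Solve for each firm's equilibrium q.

A representative firm's profit is π_i = q_i(65 − Q) − 2q_i, with Q = q_i + Σ_{j≠i} q_j.
First-order condition: 63 − 2q_i − Σ_{j≠i} q_j = 0.
In a symmetric equilibrium every firm chooses the same q, so Σ_{j≠i} q_j = 2q. The condition becomes 63 − 4q = 0, giving q = 63/4 = 15.75.

15.75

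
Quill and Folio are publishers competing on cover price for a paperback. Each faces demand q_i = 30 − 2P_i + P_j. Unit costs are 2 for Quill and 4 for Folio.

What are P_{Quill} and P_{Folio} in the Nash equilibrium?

11.6, 12.4

Quill's profit: π = (P_{Quill} − 2)(30 − 2P_{Quill} + P_{Folio}).
∂π/∂P_{Quill} = 34 − 4P_{Quill} + P_{Folio} = 0 ⇒ P_{Quill} = 8.5 + 0.25P_{Folio}.
Similarly P_{Folio} = 9.5 + 0.25P_{Quill}.
Solving the two reaction functions simultaneously: (1 − (0.25)(0.25))P_{Quill} = 8.5 + 0.25·9.5, so 0.9375P_{Quill} = 10.875 and P_{Quill} = 11.6.
Then P_{Folio} = 9.5 + 0.25·11.6 = 12.4.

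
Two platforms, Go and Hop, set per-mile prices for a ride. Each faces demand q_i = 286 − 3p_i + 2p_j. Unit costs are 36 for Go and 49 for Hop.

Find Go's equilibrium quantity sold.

194.8125

Go's profit: π = (p_{Go} − 36)(286 − 3p_{Go} + 2p_{Hop}).
∂π/∂p_{Go} = 394 − 6p_{Go} + 2p_{Hop} = 0 ⇒ p_{Go} = 197/3 + (1/3)p_{Hop}.
Similarly p_{Hop} = 433/6 + (1/3)p_{Go}.
Substituting the second reaction function into the first: p_{Go} = 197/3 + (1/3)(433/6 + (1/3)p_{Go}), which gives (8/9)p_{Go} = 1615/18 ⇒ p_{Go} = 100.9375.
Then p_{Hop} = 433/6 + (1/3)·100.9375 = 105.8125.
q_{Go} = 286 − 3·100.9375 + 2·105.8125 = 194.8125.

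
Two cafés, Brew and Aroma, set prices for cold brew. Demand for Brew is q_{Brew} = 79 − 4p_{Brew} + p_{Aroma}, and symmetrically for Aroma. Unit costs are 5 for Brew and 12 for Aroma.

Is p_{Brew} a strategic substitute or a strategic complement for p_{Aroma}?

strategic complements

Brew's profit: π = (p_{Brew} − 5)(79 − 4p_{Brew} + p_{Aroma}).
∂π/∂p_{Brew} = 99 − 8p_{Brew} + p_{Aroma} = 0 ⇒ p_{Brew} = 12.375 + 0.125p_{Aroma}.
The best-response slope dp_{Brew}/dp_{Aroma} = 0.125 > 0: the reaction function is upward-sloping, so the choices are strategic complements.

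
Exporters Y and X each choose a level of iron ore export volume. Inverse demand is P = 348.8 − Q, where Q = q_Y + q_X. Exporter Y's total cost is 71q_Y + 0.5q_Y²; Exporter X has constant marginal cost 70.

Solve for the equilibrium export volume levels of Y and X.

55.36, 111.72

Exporter Y's profit: π = q_Y(348.8 − (q_Y + q_X)) − 71q_Y − 0.5q_Y².
∂π/∂q_Y = 277.8 − 3q_Y − q_X = 0, so q_Y = 92.6 − (1/3)q_X.
For X: ∂π/∂q_X = 278.8 − 2q_X − q_Y = 0 ⇒ q_X = 139.4 − 0.5q_Y.
Solving the two reaction functions simultaneously: (1 − (−1/3)(−0.5))q_Y = 92.6 − (1/3)·139.4, so (5/6)q_Y = 692/15 and q_Y = 55.36.
Then q_X = 139.4 − 0.5·55.36 = 111.72.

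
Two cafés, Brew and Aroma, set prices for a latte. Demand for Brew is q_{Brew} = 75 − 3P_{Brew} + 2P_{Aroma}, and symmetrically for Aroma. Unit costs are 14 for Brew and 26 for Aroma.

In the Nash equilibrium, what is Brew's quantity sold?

52.5

Brew's profit: π = (P_{Brew} − 14)(75 − 3P_{Brew} + 2P_{Aroma}).
∂π/∂P_{Brew} = 117 − 6P_{Brew} + 2P_{Aroma} = 0 ⇒ P_{Brew} = 19.5 + (1/3)P_{Aroma}.
Similarly P_{Aroma} = 25.5 + (1/3)P_{Brew}.
Solving the two reaction functions simultaneously: (1 − (1/3)(1/3))P_{Brew} = 19.5 + (1/3)·25.5, so (8/9)P_{Brew} = 28 and P_{Brew} = 31.5.
Then P_{Aroma} = 25.5 + (1/3)·31.5 = 36.
q_{Brew} = 75 − 3·31.5 + 2·36 = 52.5.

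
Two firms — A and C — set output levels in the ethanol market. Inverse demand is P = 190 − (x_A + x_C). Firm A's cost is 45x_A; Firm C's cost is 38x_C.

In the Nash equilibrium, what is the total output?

Firm A's profit: π = x_A(190 − (x_A + x_C)) − 45x_A.
∂π/∂x_A = 145 − 2x_A − x_C = 0, so x_A = 72.5 − 0.5x_C.
By the same steps for C: x_C = 76 − 0.5x_A.
Substituting the second reaction function into the first: x_A = 72.5 − 0.5(76 − 0.5x_A), which gives 0.75x_A = 34.5 ⇒ x_A = 46.
Then x_C = 76 − 0.5·46 = 53.
Total output: 46 + 53 = 99.

99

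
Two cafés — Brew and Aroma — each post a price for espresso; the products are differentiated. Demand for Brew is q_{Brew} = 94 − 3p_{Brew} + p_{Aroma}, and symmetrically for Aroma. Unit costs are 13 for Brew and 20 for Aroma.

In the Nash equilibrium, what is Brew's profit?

Brew's profit: π = (p_{Brew} − 13)(94 − 3p_{Brew} + p_{Aroma}).
∂π/∂p_{Brew} = 133 − 6p_{Brew} + p_{Aroma} = 0 ⇒ p_{Brew} = 133/6 + (1/6)p_{Aroma}.
Similarly p_{Aroma} = 77/3 + (1/6)p_{Brew}.
Plugging p_{Aroma} into Brew's best response: p_{Brew} = 133/6 + (1/6)(77/3 + (1/6)p_{Brew}) ⇒ (35/36)p_{Brew} = 238/9, so p_{Brew} = 27.2.
Then p_{Aroma} = 77/3 + (1/6)·27.2 = 30.2.
q_{Brew} = 94 − 3·27.2 + 30.2 = 42.6.
Profit = (27.2 − 13)·42.6 = 604.92.

604.92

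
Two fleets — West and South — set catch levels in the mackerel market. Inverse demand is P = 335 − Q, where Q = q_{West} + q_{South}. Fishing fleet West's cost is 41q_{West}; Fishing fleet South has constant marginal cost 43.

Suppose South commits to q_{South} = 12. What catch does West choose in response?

Fishing fleet West's profit: π = q_{West}(335 − (q_{West} + q_{South})) − 41q_{West}.
∂π/∂q_{West} = 294 − 2q_{West} − q_{South} = 0, so q_{West} = 147 − 0.5q_{South}.
At q_{South} = 12: q_{West} = 147 − 0.5·12 = 141.

141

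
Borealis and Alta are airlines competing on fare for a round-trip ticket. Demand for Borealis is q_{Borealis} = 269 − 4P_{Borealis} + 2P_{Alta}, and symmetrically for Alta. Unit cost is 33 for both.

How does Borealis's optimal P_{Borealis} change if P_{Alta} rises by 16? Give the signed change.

Borealis's profit: π = (P_{Borealis} − 33)(269 − 4P_{Borealis} + 2P_{Alta}).
∂π/∂P_{Borealis} = 401 − 8P_{Borealis} + 2P_{Alta} = 0 ⇒ P_{Borealis} = 50.125 + 0.25P_{Alta}.
The reaction-function slope is 0.25, so a 16-unit rise in P_{Alta} moves P_{Borealis} by 0.25 × 16 = 4. Borealis's best response rises — the actions are strategic complements.

4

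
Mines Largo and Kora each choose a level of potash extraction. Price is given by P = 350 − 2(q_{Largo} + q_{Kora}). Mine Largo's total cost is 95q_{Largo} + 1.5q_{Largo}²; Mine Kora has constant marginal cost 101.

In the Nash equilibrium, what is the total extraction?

Mine Largo's profit: π = q_{Largo}(350 − 2(q_{Largo} + q_{Kora})) − 95q_{Largo} − 1.5q_{Largo}².
∂π/∂q_{Largo} = 255 − 7q_{Largo} − 2q_{Kora} = 0, so q_{Largo} = 255/7 − (2/7)q_{Kora}.
For Kora: ∂π/∂q_{Kora} = 249 − 4q_{Kora} − 2q_{Largo} = 0 ⇒ q_{Kora} = 62.25 − 0.5q_{Largo}.
Solving the two reaction functions simultaneously: (1 − (−2/7)(−0.5))q_{Largo} = 255/7 − (2/7)·62.25, so (6/7)q_{Largo} = 261/14 and q_{Largo} = 21.75.
Then q_{Kora} = 62.25 − 0.5·21.75 = 51.375.
Total extraction: 21.75 + 51.375 = 73.125.

73.125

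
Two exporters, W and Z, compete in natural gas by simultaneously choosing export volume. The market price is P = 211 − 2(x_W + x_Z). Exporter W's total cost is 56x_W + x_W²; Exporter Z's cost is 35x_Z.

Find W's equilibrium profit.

Exporter W's profit: π = x_W(211 − 2(x_W + x_Z)) − 56x_W − x_W².
∂π/∂x_W = 155 − 6x_W − 2x_Z = 0, so x_W = 155/6 − (1/3)x_Z.
For Z: ∂π/∂x_Z = 176 − 4x_Z − 2x_W = 0 ⇒ x_Z = 44 − 0.5x_W.
Plugging x_Z into W's best response: x_W = 155/6 − (1/3)(44 − 0.5x_W) ⇒ (5/6)x_W = 67/6, so x_W = 13.4.
Then x_Z = 44 − 0.5·13.4 = 37.3.
Price P = 211 − 2·50.7 = 109.6.
W's profit: (109.6 − 56)·13.4 − (13.4)² = 538.68.

538.68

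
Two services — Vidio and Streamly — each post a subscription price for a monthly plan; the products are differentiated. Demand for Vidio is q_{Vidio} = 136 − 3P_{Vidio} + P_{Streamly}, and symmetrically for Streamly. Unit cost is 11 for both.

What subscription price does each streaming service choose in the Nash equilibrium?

33.8

Vidio's profit: π = (P_{Vidio} − 11)(136 − 3P_{Vidio} + P_{Streamly}).
∂π/∂P_{Vidio} = 169 − 6P_{Vidio} + P_{Streamly} = 0 ⇒ P_{Vidio} = 169/6 + (1/6)P_{Streamly}.
Setting P_{Vidio} = P_{Streamly} in the reaction function: P_{Vidio} = 169/6 + (1/6)P_{Vidio}, so P_{Vidio} = (169/6) / (5/6) = 33.8.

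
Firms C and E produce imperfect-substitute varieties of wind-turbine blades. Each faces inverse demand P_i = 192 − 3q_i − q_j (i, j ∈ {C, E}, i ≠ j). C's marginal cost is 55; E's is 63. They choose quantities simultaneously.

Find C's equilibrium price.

114.4

Firm C's profit: π = q_C(192 − 3q_C − q_E) − 55q_C.
∂π/∂q_C = 137 − 6q_C − q_E = 0 ⇒ q_C = 137/6 − (1/6)q_E.
Similarly q_E = 21.5 − (1/6)q_C.
Solving the two reaction functions simultaneously: (1 − (−1/6)(−1/6))q_C = 137/6 − (1/6)·21.5, so (35/36)q_C = 19.25 and q_C = 19.8.
Then q_E = 21.5 − (1/6)·19.8 = 18.2.
P_C = 192 − 3·19.8 − 18.2 = 114.4.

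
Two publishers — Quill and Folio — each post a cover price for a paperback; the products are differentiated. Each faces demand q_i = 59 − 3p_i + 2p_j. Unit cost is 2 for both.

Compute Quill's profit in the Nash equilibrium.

609.1875

Quill's profit: π = (p_{Quill} − 2)(59 − 3p_{Quill} + 2p_{Folio}).
∂π/∂p_{Quill} = 65 − 6p_{Quill} + 2p_{Folio} = 0 ⇒ p_{Quill} = 65/6 + (1/3)p_{Folio}.
The game is symmetric, so in equilibrium p_{Folio} = p_{Quill}: the reaction function gives (2/3)p_{Quill} = 65/6, hence p_{Quill} = 16.25.
q_{Quill} = 59 − 3·16.25 + 2·16.25 = 42.75.
Profit = (16.25 − 2)·42.75 = 609.1875.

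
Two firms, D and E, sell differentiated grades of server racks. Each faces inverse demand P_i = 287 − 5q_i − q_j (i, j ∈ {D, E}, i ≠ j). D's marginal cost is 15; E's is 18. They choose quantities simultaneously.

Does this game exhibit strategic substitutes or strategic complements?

strategic substitutes

Firm D's profit: π = q_D(287 − 5q_D − q_E) − 15q_D.
∂π/∂q_D = 272 − 10q_D − q_E = 0 ⇒ q_D = 27.2 − 0.1q_E.
The best-response slope dq_D/dq_E = −0.1 < 0: the reaction function is downward-sloping, so the choices are strategic substitutes.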